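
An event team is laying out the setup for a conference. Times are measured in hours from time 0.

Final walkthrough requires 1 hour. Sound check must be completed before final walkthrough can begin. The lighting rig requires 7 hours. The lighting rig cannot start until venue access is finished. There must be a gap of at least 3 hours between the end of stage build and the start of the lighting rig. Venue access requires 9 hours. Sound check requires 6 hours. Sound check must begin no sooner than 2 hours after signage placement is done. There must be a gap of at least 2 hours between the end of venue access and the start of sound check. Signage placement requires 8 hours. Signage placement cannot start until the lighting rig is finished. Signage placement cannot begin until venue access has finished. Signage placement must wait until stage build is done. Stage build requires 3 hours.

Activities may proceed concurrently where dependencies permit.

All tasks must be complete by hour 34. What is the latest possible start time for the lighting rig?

10

Final walkthrough must finish by hour 34; it takes 1 hour, so it must start by 34 − 1 = hour 33.
Sound check has to be done before final walkthrough (must start by hour 33). That means finishing by hour 33, i.e. starting by 33 − 6 = hour 27.
Since sound check (must start by hour 27, minus 2-hour gap → hour 25) depends on it, signage placement must finish by hour 25. Backing off its 8-hour duration gives a latest start of hour 17.
The lighting rig feeds into signage placement (must start by hour 17); so the lighting rig must finish by hour 17 and therefore start by hour 10.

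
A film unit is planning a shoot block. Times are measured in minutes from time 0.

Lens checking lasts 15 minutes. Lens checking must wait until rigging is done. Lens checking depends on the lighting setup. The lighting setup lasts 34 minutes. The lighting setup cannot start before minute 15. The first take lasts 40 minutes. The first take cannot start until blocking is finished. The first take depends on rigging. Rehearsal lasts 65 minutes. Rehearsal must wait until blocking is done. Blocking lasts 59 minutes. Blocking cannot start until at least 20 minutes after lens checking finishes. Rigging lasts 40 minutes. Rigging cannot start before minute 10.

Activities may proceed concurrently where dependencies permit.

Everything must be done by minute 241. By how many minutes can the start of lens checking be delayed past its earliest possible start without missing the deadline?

The lighting setup waits on its own release at minute 15, so it starts at minute 15 and finishes at 15 + 34 = minute 49.
Rigging cannot begin until its own release at minute 10. It runs from minute 10 to 10 + 40 = minute 50.
For lens checking: rigging (finishes minute 50); the lighting setup (finishes minute 49). Taking the maximum gives a start of minute 50, and it finishes at 50 + 15 = minute 65.

Working backward from the deadline:
Rehearsal has no dependents, so it just needs to finish by minute 241. Starting by 241 − 65 = minute 176 achieves that.
The first take has no dependents, so it just needs to finish by minute 241. Starting by 241 − 40 = minute 201 achieves that.
Blocking feeds rehearsal (must start by minute 176); the first take (must start by minute 201). Taking the minimum, blocking must finish by minute 176 and start by 176 − 59 = minute 117.
Lens checking must finish before blocking (must start by minute 117, minus 20-minute gap → minute 97). With a 15-minute duration, lens checking must start by 97 − 15 = minute 82.
So lens checking can start as early as minute 50 and as late as minute 82, giving 82 − 50 = 32 minutes of slack.

32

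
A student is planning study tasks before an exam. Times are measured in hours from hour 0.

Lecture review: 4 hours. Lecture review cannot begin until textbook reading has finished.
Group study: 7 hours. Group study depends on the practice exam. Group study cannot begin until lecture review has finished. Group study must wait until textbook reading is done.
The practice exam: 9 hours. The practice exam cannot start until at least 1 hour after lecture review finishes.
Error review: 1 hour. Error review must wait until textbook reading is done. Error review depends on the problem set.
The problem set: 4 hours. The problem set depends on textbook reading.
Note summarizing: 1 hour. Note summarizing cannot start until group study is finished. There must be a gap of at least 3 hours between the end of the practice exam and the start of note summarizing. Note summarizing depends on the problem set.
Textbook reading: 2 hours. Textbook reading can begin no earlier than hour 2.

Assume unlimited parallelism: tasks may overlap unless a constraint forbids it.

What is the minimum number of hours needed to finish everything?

Textbook reading waits on its own release at hour 2, so it starts at hour 2 and finishes at 2 + 2 = hour 4.
The problem set cannot begin until textbook reading (finishes hour 4). It runs from hour 4 to 4 + 4 = hour 8.
Error review cannot start until textbook reading (finishes hour 4); the problem set (finishes hour 8). The controlling bound is hour 8, so error review finishes at 8 + 1 = hour 9.
Lecture review cannot begin until textbook reading (finishes hour 4). It runs from hour 4 to 4 + 4 = hour 8.
The practice exam cannot begin until lecture review (finishes hour 8, plus 1-hour gap → hour 9). It runs from hour 9 to 9 + 9 = hour 18.
For group study: the practice exam (finishes hour 18); lecture review (finishes hour 8); textbook reading (finishes hour 4). Taking the maximum gives a start of hour 18, and it finishes at 18 + 7 = hour 25.
For note summarizing: group study (finishes hour 25); the practice exam (finishes hour 18, plus 3-hour gap → hour 21); the problem set (finishes hour 8). Taking the maximum gives a start of hour 25, and it finishes at 25 + 1 = hour 26.
All tasks are finished once the last one completes. Finish times: Textbook reading at 4, Lecture review at 8, The problem set at 8, The practice exam at 18, Error review at 9, Group study at 25, Note summarizing at 26. The latest is hour 26.

26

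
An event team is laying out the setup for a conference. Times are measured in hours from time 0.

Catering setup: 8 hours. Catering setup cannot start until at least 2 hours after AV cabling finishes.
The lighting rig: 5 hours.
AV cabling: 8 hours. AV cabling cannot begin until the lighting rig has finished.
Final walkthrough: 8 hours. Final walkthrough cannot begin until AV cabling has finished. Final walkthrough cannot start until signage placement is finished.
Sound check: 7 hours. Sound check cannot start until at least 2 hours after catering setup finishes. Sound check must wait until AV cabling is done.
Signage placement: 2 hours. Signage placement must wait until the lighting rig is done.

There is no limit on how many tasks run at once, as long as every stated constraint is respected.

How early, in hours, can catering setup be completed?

23

The lighting rig can start immediately at hour 0; it finishes at hour 5.
AV cabling cannot begin until the lighting rig (finishes hour 5). It runs from hour 5 to 5 + 8 = hour 13.
After AV cabling (finishes hour 13, plus 2-hour gap → hour 15), catering setup can start at hour 15 and finishes at hour 23.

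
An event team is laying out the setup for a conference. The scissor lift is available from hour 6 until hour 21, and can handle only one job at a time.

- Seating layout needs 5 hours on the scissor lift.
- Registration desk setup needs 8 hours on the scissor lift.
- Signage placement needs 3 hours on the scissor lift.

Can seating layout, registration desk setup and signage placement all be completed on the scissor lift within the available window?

No

The scissor lift window is 21 − 6 = 15 hours.
Running back to back, the jobs need 5 + 8 + 3 = 16 hours on the scissor lift.
Since 16 > 15, they cannot all fit.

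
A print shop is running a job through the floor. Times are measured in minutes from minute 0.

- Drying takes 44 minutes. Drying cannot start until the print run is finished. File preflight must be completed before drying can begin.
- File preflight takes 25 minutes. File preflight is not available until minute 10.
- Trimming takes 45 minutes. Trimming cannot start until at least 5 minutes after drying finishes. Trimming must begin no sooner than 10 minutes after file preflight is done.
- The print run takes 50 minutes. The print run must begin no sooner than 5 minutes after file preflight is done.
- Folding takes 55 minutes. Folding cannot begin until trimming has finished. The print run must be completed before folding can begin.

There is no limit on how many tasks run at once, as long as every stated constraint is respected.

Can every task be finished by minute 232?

No

File preflight cannot begin until its own release at minute 10. It runs from minute 10 to 10 + 25 = minute 35.
After file preflight (finishes minute 35, plus 5-minute gap → minute 40), the print run can start at minute 40 and finishes at minute 90.
Drying cannot start until the print run (finishes minute 90); file preflight (finishes minute 35). The controlling bound is minute 90, so drying finishes at 90 + 44 = minute 134.
Trimming cannot start until drying (finishes minute 134, plus 5-minute gap → minute 139); file preflight (finishes minute 35, plus 10-minute gap → minute 45). The controlling bound is minute 139, so trimming finishes at 139 + 45 = minute 184.
For folding: trimming (finishes minute 184); the print run (finishes minute 90). Taking the maximum gives a start of minute 184, and it finishes at 184 + 55 = minute 239.
The earliest everything can be done is minute 239, which is after the deadline of 232, so it is not possible.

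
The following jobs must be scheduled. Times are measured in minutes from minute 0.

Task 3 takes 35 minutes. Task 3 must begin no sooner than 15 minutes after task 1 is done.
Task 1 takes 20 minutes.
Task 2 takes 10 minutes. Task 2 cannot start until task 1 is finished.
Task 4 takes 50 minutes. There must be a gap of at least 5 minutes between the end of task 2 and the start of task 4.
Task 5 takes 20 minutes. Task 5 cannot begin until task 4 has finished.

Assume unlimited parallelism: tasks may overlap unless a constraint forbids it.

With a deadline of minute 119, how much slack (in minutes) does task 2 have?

Task 1 has no prerequisites, so it starts at minute 0 and finishes at minute 20.
Task 2 cannot begin until task 1 (finishes minute 20). It runs from minute 20 to 20 + 10 = minute 30.

Working backward from the deadline:
Task 5 has no dependents, so it just needs to finish by minute 119. Starting by 119 − 20 = minute 99 achieves that.
Task 4 has to be done before task 5 (must start by minute 99). That means finishing by minute 99, i.e. starting by 99 − 50 = minute 49.
Task 2 has to be done before task 4 (must start by minute 49, minus 5-minute gap → minute 44). That means finishing by minute 44, i.e. starting by 44 − 10 = minute 34.
So task 2 can start as early as minute 20 and as late as minute 34, giving 34 − 20 = 14 minutes of slack.

14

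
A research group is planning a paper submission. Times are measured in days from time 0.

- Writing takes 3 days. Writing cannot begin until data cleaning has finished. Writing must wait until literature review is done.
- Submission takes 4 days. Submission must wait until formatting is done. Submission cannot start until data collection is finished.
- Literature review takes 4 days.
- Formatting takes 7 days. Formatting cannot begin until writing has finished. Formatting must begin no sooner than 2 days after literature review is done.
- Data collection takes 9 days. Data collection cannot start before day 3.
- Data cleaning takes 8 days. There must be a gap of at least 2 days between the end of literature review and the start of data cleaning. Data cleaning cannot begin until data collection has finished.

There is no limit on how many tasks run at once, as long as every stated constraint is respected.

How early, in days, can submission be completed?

Data collection waits on its own release at day 3, so it starts at day 3 and finishes at 3 + 9 = day 12.
Literature review has no prerequisites, so it starts at day 0 and finishes at day 4.
Data cleaning needs all of literature review (finishes day 4, plus 2-day gap → day 6); data collection (finishes day 12). That puts its earliest start at day 12; it finishes at 12 + 8 = day 20.
Writing has to wait for data cleaning (finishes day 20); literature review (finishes day 4). The latest of these is day 20, so writing runs day 20 to 20 + 3 = day 23.
Formatting cannot start until writing (finishes day 23); literature review (finishes day 4, plus 2-day gap → day 6). The controlling bound is day 23, so formatting finishes at 23 + 7 = day 30.
Submission has to wait for formatting (finishes day 30); data collection (finishes day 12). The latest of these is day 30, so submission runs day 30 to 30 + 4 = day 34.

34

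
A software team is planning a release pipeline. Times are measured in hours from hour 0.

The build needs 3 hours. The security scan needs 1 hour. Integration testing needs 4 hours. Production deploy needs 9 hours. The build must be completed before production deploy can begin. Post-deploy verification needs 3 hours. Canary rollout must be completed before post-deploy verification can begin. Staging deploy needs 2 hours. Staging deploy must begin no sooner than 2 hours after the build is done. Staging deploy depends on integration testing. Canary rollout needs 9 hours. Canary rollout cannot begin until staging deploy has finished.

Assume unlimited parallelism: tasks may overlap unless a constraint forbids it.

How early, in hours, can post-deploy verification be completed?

Integration testing can start immediately at hour 0; it finishes at hour 4.
Nothing blocks the build, so it runs from hour 0 to hour 3.
Staging deploy needs all of the build (finishes hour 3, plus 2-hour gap → hour 5); integration testing (finishes hour 4). That puts its earliest start at hour 5; it finishes at 5 + 2 = hour 7.
Canary rollout cannot begin until staging deploy (finishes hour 7). It runs from hour 7 to 7 + 9 = hour 16.
Post-deploy verification waits on canary rollout (finishes hour 16), so it starts at hour 16 and finishes at 16 + 3 = hour 19.

19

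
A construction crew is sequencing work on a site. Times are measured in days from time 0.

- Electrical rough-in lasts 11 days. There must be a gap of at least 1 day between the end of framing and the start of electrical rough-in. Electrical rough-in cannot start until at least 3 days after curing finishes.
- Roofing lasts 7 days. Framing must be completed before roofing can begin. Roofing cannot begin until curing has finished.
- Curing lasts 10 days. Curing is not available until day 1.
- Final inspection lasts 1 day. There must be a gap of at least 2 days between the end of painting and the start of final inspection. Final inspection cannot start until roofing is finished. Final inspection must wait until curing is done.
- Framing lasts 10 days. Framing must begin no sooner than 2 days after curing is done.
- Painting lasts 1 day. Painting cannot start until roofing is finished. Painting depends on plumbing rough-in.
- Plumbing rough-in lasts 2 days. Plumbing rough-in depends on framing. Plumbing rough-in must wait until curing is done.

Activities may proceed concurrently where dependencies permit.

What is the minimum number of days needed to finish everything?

35

Curing cannot begin until its own release at day 1. It runs from day 1 to 1 + 10 = day 11.
After curing (finishes day 11, plus 2-day gap → day 13), framing can start at day 13 and finishes at day 23.
Electrical rough-in has to wait for framing (finishes day 23, plus 1-day gap → day 24); curing (finishes day 11, plus 3-day gap → day 14). The latest of these is day 24, so electrical rough-in runs day 24 to 24 + 11 = day 35.
Plumbing rough-in cannot start until framing (finishes day 23); curing (finishes day 11). The controlling bound is day 23, so plumbing rough-in finishes at 23 + 2 = day 25.
Roofing cannot start until framing (finishes day 23); curing (finishes day 11). The controlling bound is day 23, so roofing finishes at 23 + 7 = day 30.
Painting needs all of roofing (finishes day 30); plumbing rough-in (finishes day 25). That puts its earliest start at day 30; it finishes at 30 + 1 = day 31.
Final inspection needs all of painting (finishes day 31, plus 2-day gap → day 33); roofing (finishes day 30); curing (finishes day 11). That puts its earliest start at day 33; it finishes at 33 + 1 = day 34.
All tasks are finished once the last one completes. Finish times: Curing at 11, Framing at 23, Roofing at 30, Plumbing rough-in at 25, Electrical rough-in at 35, Painting at 31, Final inspection at 34. The latest is day 35.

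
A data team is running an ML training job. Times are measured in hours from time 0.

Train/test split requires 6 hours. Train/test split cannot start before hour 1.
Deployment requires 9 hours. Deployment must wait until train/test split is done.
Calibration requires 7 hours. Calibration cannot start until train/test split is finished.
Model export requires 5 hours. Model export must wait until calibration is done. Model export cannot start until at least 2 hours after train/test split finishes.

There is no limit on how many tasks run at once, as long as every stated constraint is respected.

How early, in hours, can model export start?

Train/test split waits on its own release at hour 1, so it starts at hour 1 and finishes at 1 + 6 = hour 7.
Calibration waits on train/test split (finishes hour 7), so it starts at hour 7 and finishes at 7 + 7 = hour 14.
Model export waits on calibration (finishes hour 14); train/test split (finishes hour 7, plus 2-hour gap → hour 9). The latest of these is hour 14, which is the earliest model export can start.

14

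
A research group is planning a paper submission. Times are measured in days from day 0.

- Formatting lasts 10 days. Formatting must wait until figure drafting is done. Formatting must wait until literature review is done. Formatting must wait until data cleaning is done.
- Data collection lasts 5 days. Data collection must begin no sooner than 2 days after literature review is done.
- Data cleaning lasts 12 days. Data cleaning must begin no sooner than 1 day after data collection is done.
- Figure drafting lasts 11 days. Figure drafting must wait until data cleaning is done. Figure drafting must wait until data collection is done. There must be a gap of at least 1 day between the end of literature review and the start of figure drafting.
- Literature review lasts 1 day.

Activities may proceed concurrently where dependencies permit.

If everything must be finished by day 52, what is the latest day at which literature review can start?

Formatting must finish by day 52; it takes 10 days, so it must start by 52 − 10 = day 42.
Figure drafting must finish before formatting (must start by day 42). With an 11-day duration, figure drafting must start by 42 − 11 = day 31.
For data cleaning: figure drafting (must start by day 31); formatting (must start by day 42). The most restrictive is day 31; with a 12-day duration, data cleaning must start by day 19.
For data collection: data cleaning (must start by day 19, minus 1-day gap → day 18); figure drafting (must start by day 31). The most restrictive is day 18; with a 5-day duration, data collection must start by day 13.
Literature review must finish in time for data collection (must start by day 13, minus 2-day gap → day 11); figure drafting (must start by day 31, minus 1-day gap → day 30); formatting (must start by day 42). The tightest is day 11, so literature review must start by 11 − 1 = day 10.

10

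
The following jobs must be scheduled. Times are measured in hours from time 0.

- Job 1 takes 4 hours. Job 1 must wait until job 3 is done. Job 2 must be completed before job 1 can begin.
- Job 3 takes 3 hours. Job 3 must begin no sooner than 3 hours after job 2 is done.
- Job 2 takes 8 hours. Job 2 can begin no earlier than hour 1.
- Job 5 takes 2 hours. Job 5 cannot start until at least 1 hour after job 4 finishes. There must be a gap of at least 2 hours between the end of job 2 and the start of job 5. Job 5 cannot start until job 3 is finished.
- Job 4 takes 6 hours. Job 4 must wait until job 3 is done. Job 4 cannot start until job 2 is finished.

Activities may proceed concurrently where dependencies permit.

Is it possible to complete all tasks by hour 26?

Yes

After its own release at hour 1, job 2 can start at hour 1 and finishes at hour 9.
Job 3 cannot begin until job 2 (finishes hour 9, plus 3-hour gap → hour 12). It runs from hour 12 to 12 + 3 = hour 15.
Job 4 has to wait for job 3 (finishes hour 15); job 2 (finishes hour 9). The latest of these is hour 15, so job 4 runs hour 15 to 15 + 6 = hour 21.
Job 5 needs all of job 4 (finishes hour 21, plus 1-hour gap → hour 22); job 2 (finishes hour 9, plus 2-hour gap → hour 11); job 3 (finishes hour 15). That puts its earliest start at hour 22; it finishes at 22 + 2 = hour 24.
Job 1 has to wait for job 3 (finishes hour 15); job 2 (finishes hour 9). The latest of these is hour 15, so job 1 runs hour 15 to 15 + 4 = hour 19.
Every task is finished by hour 24, which is no later than the deadline of 26, so the schedule is feasible.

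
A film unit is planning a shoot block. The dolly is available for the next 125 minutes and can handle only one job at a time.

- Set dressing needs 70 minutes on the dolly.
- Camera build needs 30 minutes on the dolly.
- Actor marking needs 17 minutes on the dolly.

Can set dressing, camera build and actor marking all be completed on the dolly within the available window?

Running back to back, the jobs need 70 + 30 + 17 = 117 minutes on the dolly.
Since 117 ≤ 125, they fit within the window.

Yes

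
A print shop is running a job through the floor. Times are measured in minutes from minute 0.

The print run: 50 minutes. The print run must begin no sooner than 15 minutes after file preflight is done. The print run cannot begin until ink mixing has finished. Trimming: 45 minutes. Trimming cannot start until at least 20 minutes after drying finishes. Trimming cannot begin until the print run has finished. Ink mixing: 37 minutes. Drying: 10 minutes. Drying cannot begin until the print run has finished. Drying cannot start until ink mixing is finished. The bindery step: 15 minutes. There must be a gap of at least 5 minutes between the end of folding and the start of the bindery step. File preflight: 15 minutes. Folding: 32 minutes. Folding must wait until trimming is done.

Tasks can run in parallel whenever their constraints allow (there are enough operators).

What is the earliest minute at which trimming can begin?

117

Ink mixing can start immediately at minute 0; it finishes at minute 37.
File preflight can start immediately at minute 0; it finishes at minute 15.
The print run has to wait for file preflight (finishes minute 15, plus 15-minute gap → minute 30); ink mixing (finishes minute 37). The latest of these is minute 37, so the print run runs minute 37 to 37 + 50 = minute 87.
For drying: the print run (finishes minute 87); ink mixing (finishes minute 37). Taking the maximum gives a start of minute 87, and it finishes at 87 + 10 = minute 97.
Trimming waits on drying (finishes minute 97, plus 20-minute gap → minute 117); the print run (finishes minute 87). The latest of these is minute 117, which is the earliest trimming can start.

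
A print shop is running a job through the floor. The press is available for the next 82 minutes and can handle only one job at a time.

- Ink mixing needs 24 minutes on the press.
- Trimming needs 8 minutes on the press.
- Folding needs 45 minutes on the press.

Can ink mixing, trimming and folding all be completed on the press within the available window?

Running back to back, the jobs need 24 + 8 + 45 = 77 minutes on the press.
Since 77 ≤ 82, they fit within the window.

Yes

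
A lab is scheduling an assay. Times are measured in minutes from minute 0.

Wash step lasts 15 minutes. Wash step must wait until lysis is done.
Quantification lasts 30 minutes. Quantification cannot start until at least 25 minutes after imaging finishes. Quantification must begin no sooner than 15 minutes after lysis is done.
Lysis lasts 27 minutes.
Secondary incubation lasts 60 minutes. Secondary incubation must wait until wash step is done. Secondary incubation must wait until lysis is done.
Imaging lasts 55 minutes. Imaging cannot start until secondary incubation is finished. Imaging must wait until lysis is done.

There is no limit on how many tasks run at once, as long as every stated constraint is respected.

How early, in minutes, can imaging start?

102

Nothing blocks lysis, so it runs from minute 0 to minute 27.
After lysis (finishes minute 27), wash step can start at minute 27 and finishes at minute 42.
Secondary incubation has to wait for wash step (finishes minute 42); lysis (finishes minute 27). The latest of these is minute 42, so secondary incubation runs minute 42 to 42 + 60 = minute 102.
Imaging waits on secondary incubation (finishes minute 102); lysis (finishes minute 27). The latest of these is minute 102, which is the earliest imaging can start.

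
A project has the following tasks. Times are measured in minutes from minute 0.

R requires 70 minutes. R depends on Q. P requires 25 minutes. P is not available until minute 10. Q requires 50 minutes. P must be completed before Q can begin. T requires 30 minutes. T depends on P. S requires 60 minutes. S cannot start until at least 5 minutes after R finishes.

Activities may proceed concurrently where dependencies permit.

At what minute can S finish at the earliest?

After its own release at minute 10, P can start at minute 10 and finishes at minute 35.
After P (finishes minute 35), Q can start at minute 35 and finishes at minute 85.
R cannot begin until Q (finishes minute 85). It runs from minute 85 to 85 + 70 = minute 155.
S cannot begin until R (finishes minute 155, plus 5-minute gap → minute 160). It runs from minute 160 to 160 + 60 = minute 220.

220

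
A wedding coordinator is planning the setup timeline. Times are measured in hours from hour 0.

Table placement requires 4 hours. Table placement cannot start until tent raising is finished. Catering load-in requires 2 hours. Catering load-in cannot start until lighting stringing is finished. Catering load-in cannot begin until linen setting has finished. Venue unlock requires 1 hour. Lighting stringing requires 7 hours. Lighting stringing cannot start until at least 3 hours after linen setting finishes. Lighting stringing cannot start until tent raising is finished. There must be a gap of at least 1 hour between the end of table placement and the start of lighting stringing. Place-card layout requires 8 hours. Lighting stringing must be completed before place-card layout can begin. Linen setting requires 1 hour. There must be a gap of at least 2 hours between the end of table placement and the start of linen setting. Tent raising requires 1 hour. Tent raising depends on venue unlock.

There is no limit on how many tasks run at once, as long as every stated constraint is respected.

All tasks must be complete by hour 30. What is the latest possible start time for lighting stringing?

Nothing follows catering load-in; the deadline of hour 30 is its only limit. It must start by 30 − 2 = hour 28.
Nothing follows place-card layout; the deadline of hour 30 is its only limit. It must start by 30 − 8 = hour 22.
Lighting stringing has several dependents: catering load-in (must start by hour 28); place-card layout (must start by hour 22). The earliest of those limits is hour 22, so lighting stringing must start by 22 − 7 = hour 15.

15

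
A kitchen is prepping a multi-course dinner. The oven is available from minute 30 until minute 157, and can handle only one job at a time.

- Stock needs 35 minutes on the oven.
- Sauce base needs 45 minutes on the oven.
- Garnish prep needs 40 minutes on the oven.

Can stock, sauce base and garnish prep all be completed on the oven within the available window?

The oven window is 157 − 30 = 127 minutes.
Running back to back, the jobs need 35 + 45 + 40 = 120 minutes on the oven.
Since 120 ≤ 127, they fit within the window.

Yes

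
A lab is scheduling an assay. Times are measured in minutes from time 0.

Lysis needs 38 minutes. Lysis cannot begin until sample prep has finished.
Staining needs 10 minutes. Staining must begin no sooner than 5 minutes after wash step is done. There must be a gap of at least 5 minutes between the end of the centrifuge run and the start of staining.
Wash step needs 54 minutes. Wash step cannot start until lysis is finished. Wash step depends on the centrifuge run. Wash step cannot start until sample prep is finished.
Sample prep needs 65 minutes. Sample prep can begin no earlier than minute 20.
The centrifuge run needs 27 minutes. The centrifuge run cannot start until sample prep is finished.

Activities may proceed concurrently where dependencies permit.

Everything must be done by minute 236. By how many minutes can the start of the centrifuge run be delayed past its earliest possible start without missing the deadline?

Sample prep waits on its own release at minute 20, so it starts at minute 20 and finishes at 20 + 65 = minute 85.
The centrifuge run cannot begin until sample prep (finishes minute 85). It runs from minute 85 to 85 + 27 = minute 112.

Working backward from the deadline:
To finish by minute 236, staining (duration 10) must start no later than minute 226.
Wash step must finish before staining (must start by minute 226, minus 5-minute gap → minute 221). With a 54-minute duration, wash step must start by 221 − 54 = minute 167.
The centrifuge run must finish in time for wash step (must start by minute 167); staining (must start by minute 226, minus 5-minute gap → minute 221). The tightest is minute 167, so the centrifuge run must start by 167 − 27 = minute 140.
So the centrifuge run can start as early as minute 85 and as late as minute 140, giving 140 − 85 = 55 minutes of slack.

55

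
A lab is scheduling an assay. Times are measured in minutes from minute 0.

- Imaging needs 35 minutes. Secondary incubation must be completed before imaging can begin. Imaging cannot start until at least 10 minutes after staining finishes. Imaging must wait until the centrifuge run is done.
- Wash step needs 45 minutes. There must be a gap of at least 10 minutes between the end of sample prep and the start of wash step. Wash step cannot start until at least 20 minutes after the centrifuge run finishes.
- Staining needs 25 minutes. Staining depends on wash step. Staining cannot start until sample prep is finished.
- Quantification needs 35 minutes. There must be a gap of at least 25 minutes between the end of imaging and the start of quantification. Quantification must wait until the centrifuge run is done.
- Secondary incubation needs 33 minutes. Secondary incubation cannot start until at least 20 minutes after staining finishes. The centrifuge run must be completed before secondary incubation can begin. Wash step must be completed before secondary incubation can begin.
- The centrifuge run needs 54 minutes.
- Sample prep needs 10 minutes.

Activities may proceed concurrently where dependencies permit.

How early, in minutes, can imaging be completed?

232

Nothing blocks the centrifuge run, so it runs from minute 0 to minute 54.
Sample prep can start immediately at minute 0; it finishes at minute 10.
Wash step needs all of sample prep (finishes minute 10, plus 10-minute gap → minute 20); the centrifuge run (finishes minute 54, plus 20-minute gap → minute 74). That puts its earliest start at minute 74; it finishes at 74 + 45 = minute 119.
Staining cannot start until wash step (finishes minute 119); sample prep (finishes minute 10). The controlling bound is minute 119, so staining finishes at 119 + 25 = minute 144.
Secondary incubation has to wait for staining (finishes minute 144, plus 20-minute gap → minute 164); the centrifuge run (finishes minute 54); wash step (finishes minute 119). The latest of these is minute 164, so secondary incubation runs minute 164 to 164 + 33 = minute 197.
Imaging has to wait for secondary incubation (finishes minute 197); staining (finishes minute 144, plus 10-minute gap → minute 154); the centrifuge run (finishes minute 54). The latest of these is minute 197, so imaging runs minute 197 to 197 + 35 = minute 232.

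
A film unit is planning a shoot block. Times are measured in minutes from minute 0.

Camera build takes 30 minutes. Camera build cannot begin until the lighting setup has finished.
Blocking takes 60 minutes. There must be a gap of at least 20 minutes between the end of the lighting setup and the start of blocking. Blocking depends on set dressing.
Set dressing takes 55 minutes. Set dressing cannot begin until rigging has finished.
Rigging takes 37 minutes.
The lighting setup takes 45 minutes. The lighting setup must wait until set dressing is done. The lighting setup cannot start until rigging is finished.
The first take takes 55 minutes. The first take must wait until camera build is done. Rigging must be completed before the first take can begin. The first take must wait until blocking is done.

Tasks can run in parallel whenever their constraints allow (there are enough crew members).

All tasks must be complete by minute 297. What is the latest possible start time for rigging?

25

Nothing follows the first take; the deadline of minute 297 is its only limit. It must start by 297 − 55 = minute 242.
Camera build has to be done before the first take (must start by minute 242). That means finishing by minute 242, i.e. starting by 242 − 30 = minute 212.
Since the first take (must start by minute 242) depends on it, blocking must finish by minute 242. Backing off its 60-minute duration gives a latest start of minute 182.
The lighting setup feeds camera build (must start by minute 212); blocking (must start by minute 182, minus 20-minute gap → minute 162). Taking the minimum, the lighting setup must finish by minute 162 and start by 162 − 45 = minute 117.
Set dressing has several dependents: the lighting setup (must start by minute 117); blocking (must start by minute 182). The earliest of those limits is minute 117, so set dressing must start by 117 − 55 = minute 62.
Rigging must finish in time for set dressing (must start by minute 62); the lighting setup (must start by minute 117); the first take (must start by minute 242). The tightest is minute 62, so rigging must start by 62 − 37 = minute 25.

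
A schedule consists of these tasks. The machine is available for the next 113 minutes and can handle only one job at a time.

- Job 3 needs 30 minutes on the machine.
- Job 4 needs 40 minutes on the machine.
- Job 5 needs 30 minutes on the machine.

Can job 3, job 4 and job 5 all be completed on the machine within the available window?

Running back to back, the jobs need 30 + 40 + 30 = 100 minutes on the machine.
Since 100 ≤ 113, they fit within the window.

Yes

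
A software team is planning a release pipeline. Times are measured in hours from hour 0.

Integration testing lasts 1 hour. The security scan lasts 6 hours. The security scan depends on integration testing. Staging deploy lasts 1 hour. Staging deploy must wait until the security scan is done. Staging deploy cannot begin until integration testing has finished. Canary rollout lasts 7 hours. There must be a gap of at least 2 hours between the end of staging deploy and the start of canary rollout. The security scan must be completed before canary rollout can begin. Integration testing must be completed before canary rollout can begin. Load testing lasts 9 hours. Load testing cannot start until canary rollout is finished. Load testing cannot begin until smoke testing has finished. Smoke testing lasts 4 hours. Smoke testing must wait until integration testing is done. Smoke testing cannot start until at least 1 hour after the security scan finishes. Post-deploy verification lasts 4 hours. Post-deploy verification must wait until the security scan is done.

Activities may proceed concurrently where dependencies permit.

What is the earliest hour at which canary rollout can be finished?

Nothing blocks integration testing, so it runs from hour 0 to hour 1.
After integration testing (finishes hour 1), the security scan can start at hour 1 and finishes at hour 7.
For staging deploy: the security scan (finishes hour 7); integration testing (finishes hour 1). Taking the maximum gives a start of hour 7, and it finishes at 7 + 1 = hour 8.
Canary rollout needs all of staging deploy (finishes hour 8, plus 2-hour gap → hour 10); the security scan (finishes hour 7); integration testing (finishes hour 1). That puts its earliest start at hour 10; it finishes at 10 + 7 = hour 17.

17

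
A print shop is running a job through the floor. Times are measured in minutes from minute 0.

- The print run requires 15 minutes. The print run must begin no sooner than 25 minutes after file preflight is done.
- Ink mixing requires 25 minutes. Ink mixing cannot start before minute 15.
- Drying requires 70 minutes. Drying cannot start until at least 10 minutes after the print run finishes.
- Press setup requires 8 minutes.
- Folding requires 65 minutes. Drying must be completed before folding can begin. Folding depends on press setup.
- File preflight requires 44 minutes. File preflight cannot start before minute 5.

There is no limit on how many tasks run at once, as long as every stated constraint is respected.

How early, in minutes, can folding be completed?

Press setup can start immediately at minute 0; it finishes at minute 8.
File preflight cannot begin until its own release at minute 5. It runs from minute 5 to 5 + 44 = minute 49.
The print run cannot begin until file preflight (finishes minute 49, plus 25-minute gap → minute 74). It runs from minute 74 to 74 + 15 = minute 89.
Drying cannot begin until the print run (finishes minute 89, plus 10-minute gap → minute 99). It runs from minute 99 to 99 + 70 = minute 169.
For folding: drying (finishes minute 169); press setup (finishes minute 8). Taking the maximum gives a start of minute 169, and it finishes at 169 + 65 = minute 234.

234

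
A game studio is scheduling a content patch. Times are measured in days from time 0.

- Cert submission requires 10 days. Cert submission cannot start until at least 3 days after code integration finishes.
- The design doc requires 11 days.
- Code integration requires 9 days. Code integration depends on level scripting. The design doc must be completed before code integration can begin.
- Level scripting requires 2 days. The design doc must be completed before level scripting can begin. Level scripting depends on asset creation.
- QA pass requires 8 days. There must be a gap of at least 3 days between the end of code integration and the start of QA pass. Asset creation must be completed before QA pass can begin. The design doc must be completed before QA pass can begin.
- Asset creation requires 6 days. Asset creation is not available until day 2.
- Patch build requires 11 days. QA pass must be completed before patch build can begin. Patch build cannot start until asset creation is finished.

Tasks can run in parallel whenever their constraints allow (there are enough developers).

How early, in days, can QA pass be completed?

Asset creation waits on its own release at day 2, so it starts at day 2 and finishes at 2 + 6 = day 8.
Nothing blocks the design doc, so it runs from day 0 to day 11.
Level scripting cannot start until the design doc (finishes day 11); asset creation (finishes day 8). The controlling bound is day 11, so level scripting finishes at 11 + 2 = day 13.
Code integration has to wait for level scripting (finishes day 13); the design doc (finishes day 11). The latest of these is day 13, so code integration runs day 13 to 13 + 9 = day 22.
QA pass needs all of code integration (finishes day 22, plus 3-day gap → day 25); asset creation (finishes day 8); the design doc (finishes day 11). That puts its earliest start at day 25; it finishes at 25 + 8 = day 33.

33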